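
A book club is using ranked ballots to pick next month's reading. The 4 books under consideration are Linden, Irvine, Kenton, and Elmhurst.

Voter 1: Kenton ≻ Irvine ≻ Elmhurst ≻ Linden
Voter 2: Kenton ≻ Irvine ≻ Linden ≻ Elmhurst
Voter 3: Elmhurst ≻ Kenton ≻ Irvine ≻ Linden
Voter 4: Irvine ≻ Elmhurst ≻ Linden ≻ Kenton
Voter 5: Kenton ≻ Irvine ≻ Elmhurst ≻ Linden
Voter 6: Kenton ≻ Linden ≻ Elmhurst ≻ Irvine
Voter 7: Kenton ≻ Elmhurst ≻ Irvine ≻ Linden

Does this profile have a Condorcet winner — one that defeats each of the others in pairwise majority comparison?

Head-to-head results (7 voters total):
Linden vs Irvine: Irvine wins 6–1.
Linden vs Kenton: Kenton wins 6–1.
Linden vs Elmhurst: Elmhurst wins 5–2.
Irvine vs Kenton: Kenton wins 6–1.
Irvine vs Elmhurst: Irvine wins 4–3.
Kenton vs Elmhurst: Kenton wins 5–2.
Kenton beats each rival — Linden (6–1), Irvine (6–1), Elmhurst (5–2) — so Kenton is the Condorcet winner.

Yes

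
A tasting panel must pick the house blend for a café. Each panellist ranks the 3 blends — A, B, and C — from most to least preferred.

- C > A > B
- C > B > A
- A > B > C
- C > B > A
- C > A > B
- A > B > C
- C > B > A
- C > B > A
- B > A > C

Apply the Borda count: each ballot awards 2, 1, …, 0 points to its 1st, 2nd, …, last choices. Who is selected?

Borda scores:
  A: 1 + 0 + 2 + 0 + 1 + 2 + 0 + 0 + 1 = 7
  B: 0 + 1 + 1 + 1 + 0 + 1 + 1 + 1 + 2 = 8
  C: 2 + 2 + 0 + 2 + 2 + 0 + 2 + 2 + 0 = 12
C has the highest total.

C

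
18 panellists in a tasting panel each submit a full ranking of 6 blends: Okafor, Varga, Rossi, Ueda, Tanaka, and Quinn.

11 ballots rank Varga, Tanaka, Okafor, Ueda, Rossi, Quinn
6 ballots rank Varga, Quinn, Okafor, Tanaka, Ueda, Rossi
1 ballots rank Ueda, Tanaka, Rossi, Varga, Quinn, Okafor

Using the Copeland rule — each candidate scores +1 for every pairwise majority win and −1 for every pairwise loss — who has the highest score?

Varga

Pairwise results:
  Okafor vs Varga: Varga wins 18–0.
  Okafor vs Rossi: Okafor wins 17–1.
  Okafor vs Ueda: Okafor wins 17–1.
  Okafor vs Tanaka: Tanaka wins 12–6.
  Okafor vs Quinn: Okafor wins 11–7.
  Varga vs Rossi: Varga wins 17–1.
  Varga vs Ueda: Varga wins 17–1.
  Varga vs Tanaka: Varga wins 17–1.
  Varga vs Quinn: Varga wins 18–0.
  Rossi vs Ueda: Ueda wins 18–0.
  Rossi vs Tanaka: Tanaka wins 18–0.
  Rossi vs Quinn: Rossi wins 12–6.
  Ueda vs Tanaka: Tanaka wins 17–1.
  Ueda vs Quinn: Ueda wins 12–6.
  Tanaka vs Quinn: Tanaka wins 12–6.
Copeland scores (wins − losses):
  Okafor: 3 − 2 = 1
  Varga: 5 − 0 = 5
  Rossi: 1 − 4 = -3
  Ueda: 2 − 3 = -1
  Tanaka: 4 − 1 = 3
  Quinn: 0 − 5 = -5
Varga has the best Copeland score.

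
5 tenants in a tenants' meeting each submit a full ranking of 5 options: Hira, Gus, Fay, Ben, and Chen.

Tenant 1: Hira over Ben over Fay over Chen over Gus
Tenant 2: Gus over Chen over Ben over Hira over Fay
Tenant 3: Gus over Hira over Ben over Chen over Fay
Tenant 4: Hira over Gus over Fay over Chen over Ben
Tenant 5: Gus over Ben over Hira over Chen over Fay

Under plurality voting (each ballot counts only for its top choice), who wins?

First-place vote totals:
  Hira: 2
  Gus: 3
  Fay: 0
  Ben: 0
  Chen: 0
Gus has the most first-place votes.

Gus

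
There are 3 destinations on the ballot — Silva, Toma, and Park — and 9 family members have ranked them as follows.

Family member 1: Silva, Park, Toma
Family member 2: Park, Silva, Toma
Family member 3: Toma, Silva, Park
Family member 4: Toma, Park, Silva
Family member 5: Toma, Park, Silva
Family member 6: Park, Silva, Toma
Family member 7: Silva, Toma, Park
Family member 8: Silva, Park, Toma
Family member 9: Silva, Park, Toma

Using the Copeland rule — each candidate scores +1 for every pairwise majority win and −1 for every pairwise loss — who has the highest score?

Silva

Pairwise results:
  Silva vs Toma: Silva wins 6–3.
  Silva vs Park: Silva wins 5–4.
  Toma vs Park: Park wins 5–4.
Copeland scores (wins − losses):
  Silva: 2 − 0 = 2
  Toma: 0 − 2 = -2
  Park: 1 − 1 = 0
Silva has the best Copeland score.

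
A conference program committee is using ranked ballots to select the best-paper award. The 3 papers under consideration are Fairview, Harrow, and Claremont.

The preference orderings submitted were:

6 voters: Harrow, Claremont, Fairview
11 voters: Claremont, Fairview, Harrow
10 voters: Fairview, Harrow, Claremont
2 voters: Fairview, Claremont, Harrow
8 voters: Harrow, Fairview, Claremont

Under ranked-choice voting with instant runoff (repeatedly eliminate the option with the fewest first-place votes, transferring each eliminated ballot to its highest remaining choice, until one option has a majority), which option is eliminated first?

Round 1: Harrow 14, Fairview 12, Claremont 11. Claremont has the fewest and is eliminated.
Round 2: Fairview 23, Harrow 14. Fairview has a majority.

Claremont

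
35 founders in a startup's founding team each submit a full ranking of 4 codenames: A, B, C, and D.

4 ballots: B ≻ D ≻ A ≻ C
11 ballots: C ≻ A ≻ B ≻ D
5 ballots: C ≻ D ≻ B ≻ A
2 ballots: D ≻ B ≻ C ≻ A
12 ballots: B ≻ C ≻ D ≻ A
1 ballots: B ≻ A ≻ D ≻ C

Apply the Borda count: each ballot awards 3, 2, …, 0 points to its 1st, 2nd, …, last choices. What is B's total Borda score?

71

Borda scores:
  A: 4·1 + 11·2 + 5·0 + 2·0 + 12·0 + 2 = 28
  B: 4·3 + 11·1 + 5·1 + 2·2 + 12·3 + 3 = 71
  C: 4·0 + 11·3 + 5·3 + 2·1 + 12·2 + 0 = 74
  D: 4·2 + 11·0 + 5·2 + 2·3 + 12·1 + 1 = 37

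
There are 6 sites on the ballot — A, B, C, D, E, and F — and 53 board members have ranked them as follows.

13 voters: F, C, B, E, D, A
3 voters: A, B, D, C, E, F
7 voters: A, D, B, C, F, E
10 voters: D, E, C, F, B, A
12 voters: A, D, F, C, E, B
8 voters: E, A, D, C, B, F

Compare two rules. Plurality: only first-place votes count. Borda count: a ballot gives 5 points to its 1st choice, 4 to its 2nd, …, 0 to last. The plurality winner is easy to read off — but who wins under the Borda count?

D

Plurality first-place counts: A 22, B 0, C 0, D 10, E 8, F 13 → A.
Borda totals: A 142, B 90, C 142, D 172, E 121, F 128 → D.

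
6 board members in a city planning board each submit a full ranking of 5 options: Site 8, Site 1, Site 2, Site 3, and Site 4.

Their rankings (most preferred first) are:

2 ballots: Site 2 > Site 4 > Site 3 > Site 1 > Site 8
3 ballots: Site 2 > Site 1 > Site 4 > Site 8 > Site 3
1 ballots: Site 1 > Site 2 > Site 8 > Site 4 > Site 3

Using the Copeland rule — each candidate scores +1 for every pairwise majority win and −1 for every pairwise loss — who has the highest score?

Pairwise results:
  Site 8 vs Site 1: Site 1 wins 6–0.
  Site 8 vs Site 2: Site 2 wins 6–0.
  Site 8 vs Site 3: Site 8 wins 4–2.
  Site 8 vs Site 4: Site 4 wins 5–1.
  Site 1 vs Site 2: Site 2 wins 5–1.
  Site 1 vs Site 3: Site 1 wins 4–2.
  Site 1 vs Site 4: Site 1 wins 4–2.
  Site 2 vs Site 3: Site 2 wins 6–0.
  Site 2 vs Site 4: Site 2 wins 6–0.
  Site 3 vs Site 4: Site 4 wins 6–0.
Copeland scores (wins − losses):
  Site 8: 1 − 3 = -2
  Site 1: 3 − 1 = 2
  Site 2: 4 − 0 = 4
  Site 3: 0 − 4 = -4
  Site 4: 2 − 2 = 0
Site 2 has the best Copeland score.

Site 2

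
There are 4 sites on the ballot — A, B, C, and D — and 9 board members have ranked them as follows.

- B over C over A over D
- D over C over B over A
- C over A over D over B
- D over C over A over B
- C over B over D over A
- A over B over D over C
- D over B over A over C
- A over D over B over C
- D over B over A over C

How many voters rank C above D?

3

Ballots ranking C above D: 3.
Ballots ranking D above C: 6.
So 3 of 9 voters prefer C to D.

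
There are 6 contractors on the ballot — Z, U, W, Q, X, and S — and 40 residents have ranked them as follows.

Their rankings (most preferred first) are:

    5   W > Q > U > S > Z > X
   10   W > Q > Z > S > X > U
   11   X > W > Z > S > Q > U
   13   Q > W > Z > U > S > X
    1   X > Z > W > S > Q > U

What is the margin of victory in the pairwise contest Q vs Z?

16

Ballots ranking Q above Z: 5+10+13 = 28.
Ballots ranking Z above Q: 11+1 = 12.
Q wins 28–12, a margin of 16.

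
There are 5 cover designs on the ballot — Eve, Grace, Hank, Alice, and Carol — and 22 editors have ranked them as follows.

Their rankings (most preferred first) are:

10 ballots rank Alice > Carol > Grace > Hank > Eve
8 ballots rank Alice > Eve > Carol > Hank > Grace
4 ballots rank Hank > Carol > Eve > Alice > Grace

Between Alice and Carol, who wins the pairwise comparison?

Ballots ranking Alice above Carol: 10+8 = 18.
Ballots ranking Carol above Alice: 4.
Alice wins the head-to-head, 18–4.

Alice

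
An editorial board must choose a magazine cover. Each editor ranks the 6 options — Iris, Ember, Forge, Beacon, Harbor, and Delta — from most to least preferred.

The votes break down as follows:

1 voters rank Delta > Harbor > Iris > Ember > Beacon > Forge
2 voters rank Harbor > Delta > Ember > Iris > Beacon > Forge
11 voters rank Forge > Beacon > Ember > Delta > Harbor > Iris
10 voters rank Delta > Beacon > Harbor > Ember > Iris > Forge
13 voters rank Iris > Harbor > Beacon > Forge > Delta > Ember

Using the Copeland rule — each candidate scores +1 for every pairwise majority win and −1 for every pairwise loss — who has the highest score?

Beacon

Pairwise results:
  Iris vs Ember: Ember wins 23–14.
  Iris vs Forge: Iris wins 26–11.
  Iris vs Beacon: Beacon wins 21–16.
  Iris vs Harbor: Harbor wins 24–13.
  Iris vs Delta: Delta wins 24–13.
  Ember vs Forge: Forge wins 24–13.
  Ember vs Beacon: Beacon wins 34–3.
  Ember vs Harbor: Harbor wins 26–11.
  Ember vs Delta: Delta wins 26–11.
  Forge vs Beacon: Beacon wins 26–11.
  Forge vs Harbor: Harbor wins 26–11.
  Forge vs Delta: Forge wins 24–13.
  Beacon vs Harbor: Beacon wins 21–16.
  Beacon vs Delta: Beacon wins 24–13.
  Harbor vs Delta: Delta wins 22–15.
Copeland scores (wins − losses):
  Iris: 1 − 4 = -3
  Ember: 1 − 4 = -3
  Forge: 2 − 3 = -1
  Beacon: 5 − 0 = 5
  Harbor: 3 − 2 = 1
  Delta: 3 − 2 = 1
Beacon has the best Copeland score.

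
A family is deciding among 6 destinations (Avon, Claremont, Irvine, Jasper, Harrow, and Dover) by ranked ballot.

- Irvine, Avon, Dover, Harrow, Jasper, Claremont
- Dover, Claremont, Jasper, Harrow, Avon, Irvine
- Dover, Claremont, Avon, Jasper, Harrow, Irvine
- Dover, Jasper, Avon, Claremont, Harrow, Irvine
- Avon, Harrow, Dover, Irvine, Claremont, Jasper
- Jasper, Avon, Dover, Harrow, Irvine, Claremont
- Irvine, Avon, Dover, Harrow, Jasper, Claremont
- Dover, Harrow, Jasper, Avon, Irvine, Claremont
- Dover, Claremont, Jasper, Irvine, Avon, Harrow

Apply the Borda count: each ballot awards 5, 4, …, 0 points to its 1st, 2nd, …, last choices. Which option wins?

Borda scores:
  Avon: 4 + 1 + 3 + 3 + 5 + 4 + 4 + 2 + 1 = 27
  Claremont: 0 + 4 + 4 + 2 + 1 + 0 + 0 + 0 + 4 = 15
  Irvine: 5 + 0 + 0 + 0 + 2 + 1 + 5 + 1 + 2 = 16
  Jasper: 1 + 3 + 2 + 4 + 0 + 5 + 1 + 3 + 3 = 22
  Harrow: 2 + 2 + 1 + 1 + 4 + 2 + 2 + 4 + 0 = 18
  Dover: 3 + 5 + 5 + 5 + 3 + 3 + 3 + 5 + 5 = 37
Dover has the highest total.

Dover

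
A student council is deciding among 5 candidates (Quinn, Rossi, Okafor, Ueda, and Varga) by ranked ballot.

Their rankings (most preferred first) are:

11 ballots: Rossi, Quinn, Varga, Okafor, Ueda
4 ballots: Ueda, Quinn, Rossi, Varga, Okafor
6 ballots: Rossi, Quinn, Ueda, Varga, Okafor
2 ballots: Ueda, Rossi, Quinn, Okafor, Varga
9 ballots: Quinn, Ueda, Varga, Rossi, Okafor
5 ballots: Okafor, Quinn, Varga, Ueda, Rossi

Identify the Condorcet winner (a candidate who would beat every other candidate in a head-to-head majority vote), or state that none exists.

Head-to-head results (37 voters total):
Quinn vs Rossi: Rossi wins 19–18.
Quinn vs Okafor: Quinn wins 32–5.
Quinn vs Ueda: Quinn wins 31–6.
Quinn vs Varga: Quinn wins 37–0.
Rossi vs Okafor: Rossi wins 32–5.
Rossi vs Ueda: Ueda wins 20–17.
Rossi vs Varga: Rossi wins 23–14.
Okafor vs Ueda: Ueda wins 21–16.
Okafor vs Varga: Varga wins 30–7.
Ueda vs Varga: Ueda wins 21–16.
No candidate beats all others: Quinn beats Ueda beats Rossi beats Quinn, a majority cycle.

None — there is no Condorcet winner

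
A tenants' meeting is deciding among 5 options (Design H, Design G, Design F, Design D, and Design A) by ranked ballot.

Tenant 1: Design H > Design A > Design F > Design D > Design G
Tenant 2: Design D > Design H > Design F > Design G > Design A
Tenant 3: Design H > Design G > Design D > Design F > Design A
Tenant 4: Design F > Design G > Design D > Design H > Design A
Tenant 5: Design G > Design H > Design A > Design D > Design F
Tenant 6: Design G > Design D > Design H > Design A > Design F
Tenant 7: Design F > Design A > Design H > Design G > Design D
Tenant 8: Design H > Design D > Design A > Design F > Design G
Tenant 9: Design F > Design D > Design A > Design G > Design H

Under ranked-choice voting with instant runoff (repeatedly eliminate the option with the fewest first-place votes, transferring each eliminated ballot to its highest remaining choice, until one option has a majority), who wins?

Round 1: Design H 3, Design F 3, Design G 2, Design D 1, Design A 0. Design A has the fewest and is eliminated.
Round 2: Design H 3, Design F 3, Design G 2, Design D 1. Design D has the fewest and is eliminated.
Round 3: Design H 4, Design F 3, Design G 2. Design G has the fewest and is eliminated.
Round 4: Design H 6, Design F 3. Design H has a majority.

Design H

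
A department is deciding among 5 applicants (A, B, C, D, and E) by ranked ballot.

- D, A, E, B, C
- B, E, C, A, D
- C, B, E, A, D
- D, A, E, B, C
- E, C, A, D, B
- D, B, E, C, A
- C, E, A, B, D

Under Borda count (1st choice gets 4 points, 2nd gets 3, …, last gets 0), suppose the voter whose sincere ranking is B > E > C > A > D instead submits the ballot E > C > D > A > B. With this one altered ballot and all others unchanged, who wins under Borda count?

Borda totals with the altered ballot: A 12, B 9, C 15, D 15, E 19.
The winner is unchanged: still E.

E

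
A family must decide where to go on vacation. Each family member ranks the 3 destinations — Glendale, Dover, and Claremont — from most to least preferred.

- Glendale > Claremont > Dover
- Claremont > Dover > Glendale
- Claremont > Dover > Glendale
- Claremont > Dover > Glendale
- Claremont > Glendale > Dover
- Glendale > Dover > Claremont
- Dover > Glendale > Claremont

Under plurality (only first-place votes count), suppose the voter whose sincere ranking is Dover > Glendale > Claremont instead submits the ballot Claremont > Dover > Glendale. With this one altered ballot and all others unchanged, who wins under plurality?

First-place totals with the altered ballot: Glendale 2, Dover 0, Claremont 5.
The winner is unchanged: still Claremont.

Claremont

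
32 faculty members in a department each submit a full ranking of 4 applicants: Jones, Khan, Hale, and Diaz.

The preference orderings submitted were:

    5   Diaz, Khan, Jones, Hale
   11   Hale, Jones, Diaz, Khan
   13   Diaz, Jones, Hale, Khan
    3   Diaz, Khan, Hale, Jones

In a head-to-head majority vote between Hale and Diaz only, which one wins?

Ballots ranking Hale above Diaz: 11.
Ballots ranking Diaz above Hale: 5+13+3 = 21.
Diaz wins the head-to-head, 21–11.

Diaz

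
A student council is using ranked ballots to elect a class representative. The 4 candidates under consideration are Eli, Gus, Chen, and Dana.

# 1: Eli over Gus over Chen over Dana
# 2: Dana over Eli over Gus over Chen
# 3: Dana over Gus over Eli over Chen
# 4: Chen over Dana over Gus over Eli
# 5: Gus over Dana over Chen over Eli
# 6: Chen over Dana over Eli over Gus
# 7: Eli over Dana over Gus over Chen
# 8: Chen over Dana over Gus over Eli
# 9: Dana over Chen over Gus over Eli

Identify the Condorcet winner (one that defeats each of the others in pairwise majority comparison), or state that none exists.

Head-to-head results (9 voters total):
Eli vs Gus: Gus wins 5–4.
Eli vs Chen: Chen wins 5–4.
Eli vs Dana: Dana wins 7–2.
Gus vs Chen: Gus wins 5–4.
Gus vs Dana: Dana wins 7–2.
Chen vs Dana: Dana wins 5–4.
Dana beats each rival — Eli (7–2), Gus (7–2), Chen (5–4) — so Dana is the Condorcet winner.

Dana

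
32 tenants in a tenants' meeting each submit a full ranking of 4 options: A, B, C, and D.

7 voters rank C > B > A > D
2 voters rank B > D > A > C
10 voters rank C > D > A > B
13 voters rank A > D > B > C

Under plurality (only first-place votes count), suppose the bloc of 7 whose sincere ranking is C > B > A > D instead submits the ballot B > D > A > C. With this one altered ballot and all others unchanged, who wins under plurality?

First-place totals with the altered ballot: A 13, B 9, C 10, D 0.
The switch changes the winner from C to A.

A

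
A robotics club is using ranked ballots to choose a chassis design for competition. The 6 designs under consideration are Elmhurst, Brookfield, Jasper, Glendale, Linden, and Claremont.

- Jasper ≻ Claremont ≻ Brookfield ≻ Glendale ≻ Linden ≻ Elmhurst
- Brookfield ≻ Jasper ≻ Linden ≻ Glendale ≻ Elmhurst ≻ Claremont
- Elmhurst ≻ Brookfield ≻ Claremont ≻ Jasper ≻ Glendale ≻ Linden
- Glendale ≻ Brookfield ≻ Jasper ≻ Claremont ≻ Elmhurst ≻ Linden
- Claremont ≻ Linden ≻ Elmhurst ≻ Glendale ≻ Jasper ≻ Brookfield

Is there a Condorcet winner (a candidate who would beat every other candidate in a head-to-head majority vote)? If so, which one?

Head-to-head results (5 voters total):
Elmhurst vs Brookfield: Brookfield wins 3–2.
Elmhurst vs Jasper: Jasper wins 3–2.
Elmhurst vs Glendale: Glendale wins 3–2.
Elmhurst vs Linden: Linden wins 3–2.
Elmhurst vs Claremont: Claremont wins 3–2.
Brookfield vs Jasper: Brookfield wins 3–2.
Brookfield vs Glendale: Brookfield wins 3–2.
Brookfield vs Linden: Brookfield wins 4–1.
Brookfield vs Claremont: Brookfield wins 3–2.
Jasper vs Glendale: Jasper wins 3–2.
Jasper vs Linden: Jasper wins 4–1.
Jasper vs Claremont: Jasper wins 3–2.
Glendale vs Linden: Glendale wins 3–2.
Glendale vs Claremont: Claremont wins 3–2.
Linden vs Claremont: Claremont wins 4–1.
Brookfield beats each rival — Elmhurst (3–2), Jasper (3–2), Glendale (3–2), Linden (4–1), Claremont (3–2) — so Brookfield is the Condorcet winner.

Brookfield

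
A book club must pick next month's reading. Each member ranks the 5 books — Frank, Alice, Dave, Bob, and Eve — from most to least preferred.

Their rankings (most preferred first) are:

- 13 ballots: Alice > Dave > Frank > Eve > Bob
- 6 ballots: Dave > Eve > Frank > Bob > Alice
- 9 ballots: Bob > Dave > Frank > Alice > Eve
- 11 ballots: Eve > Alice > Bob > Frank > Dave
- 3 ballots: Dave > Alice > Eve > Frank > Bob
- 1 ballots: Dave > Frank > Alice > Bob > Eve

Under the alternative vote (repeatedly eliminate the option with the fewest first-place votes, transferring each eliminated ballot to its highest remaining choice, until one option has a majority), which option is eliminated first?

Frank

Round 1: Alice 13, Eve 11, Dave 10, Bob 9, Frank 0. Frank has the fewest and is eliminated.
Round 2: Alice 13, Eve 11, Dave 10, Bob 9. Bob has the fewest and is eliminated.
Round 3: Dave 19, Alice 13, Eve 11. Eve has the fewest and is eliminated.
Round 4: Alice 24, Dave 19. Alice has a majority.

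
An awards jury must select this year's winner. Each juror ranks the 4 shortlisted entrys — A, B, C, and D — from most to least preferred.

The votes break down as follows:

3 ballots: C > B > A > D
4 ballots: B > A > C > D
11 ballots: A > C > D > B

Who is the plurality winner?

A

First-place vote totals:
  A: 11
  B: 4
  C: 3
  D: 0
A has the most first-place votes.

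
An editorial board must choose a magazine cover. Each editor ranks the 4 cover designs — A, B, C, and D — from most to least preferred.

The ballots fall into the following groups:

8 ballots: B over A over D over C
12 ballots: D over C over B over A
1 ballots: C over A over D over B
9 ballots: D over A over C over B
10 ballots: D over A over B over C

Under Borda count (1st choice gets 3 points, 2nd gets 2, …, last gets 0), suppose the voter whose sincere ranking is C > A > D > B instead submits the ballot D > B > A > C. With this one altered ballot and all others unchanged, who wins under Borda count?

Borda totals with the altered ballot: A 55, B 48, C 33, D 104.
The winner is unchanged: still D.

D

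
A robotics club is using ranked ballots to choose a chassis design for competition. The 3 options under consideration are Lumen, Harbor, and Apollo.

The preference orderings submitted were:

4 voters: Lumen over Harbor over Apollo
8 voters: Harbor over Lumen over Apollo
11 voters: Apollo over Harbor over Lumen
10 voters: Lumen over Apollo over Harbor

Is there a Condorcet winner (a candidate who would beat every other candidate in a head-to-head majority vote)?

No

Head-to-head results (33 voters total):
Lumen vs Harbor: Harbor wins 19–14.
Lumen vs Apollo: Lumen wins 22–11.
Harbor vs Apollo: Apollo wins 21–12.
No candidate beats all others: Lumen beats Apollo beats Harbor beats Lumen, a majority cycle.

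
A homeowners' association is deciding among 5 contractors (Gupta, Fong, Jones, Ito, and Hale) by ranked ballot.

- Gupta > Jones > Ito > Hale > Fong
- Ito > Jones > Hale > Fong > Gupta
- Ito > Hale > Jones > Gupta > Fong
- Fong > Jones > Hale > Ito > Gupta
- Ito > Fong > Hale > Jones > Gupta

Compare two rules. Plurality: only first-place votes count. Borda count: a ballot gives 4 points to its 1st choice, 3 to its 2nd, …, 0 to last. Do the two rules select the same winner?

Yes

Plurality first-place counts: Gupta 1, Fong 1, Jones 0, Ito 3, Hale 0 → Ito.
Borda totals: Gupta 5, Fong 8, Jones 12, Ito 15, Hale 10 → Ito.
The two rules agree on Ito.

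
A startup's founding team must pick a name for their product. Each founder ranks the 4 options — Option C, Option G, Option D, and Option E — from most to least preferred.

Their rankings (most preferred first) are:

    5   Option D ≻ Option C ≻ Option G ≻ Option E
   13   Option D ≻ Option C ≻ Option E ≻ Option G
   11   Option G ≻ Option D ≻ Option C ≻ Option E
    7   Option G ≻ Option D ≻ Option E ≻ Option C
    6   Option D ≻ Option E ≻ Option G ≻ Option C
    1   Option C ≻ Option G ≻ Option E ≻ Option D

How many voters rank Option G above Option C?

Ballots ranking Option G above Option C: 11+7+6 = 24.
Ballots ranking Option C above Option G: 5+13+1 = 19.
So 24 of 43 voters prefer Option G to Option C.

24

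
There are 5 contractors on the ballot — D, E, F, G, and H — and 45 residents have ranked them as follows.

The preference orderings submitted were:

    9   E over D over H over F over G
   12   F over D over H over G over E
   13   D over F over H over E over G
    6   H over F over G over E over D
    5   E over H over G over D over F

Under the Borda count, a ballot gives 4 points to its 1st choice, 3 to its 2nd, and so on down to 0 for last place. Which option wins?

D

Borda scores:
  D: 9·3 + 12·3 + 13·4 + 6·0 + 5·1 = 120
  E: 9·4 + 12·0 + 13·1 + 6·1 + 5·4 = 75
  F: 9·1 + 12·4 + 13·3 + 6·3 + 5·0 = 114
  G: 9·0 + 12·1 + 13·0 + 6·2 + 5·2 = 34
  H: 9·2 + 12·2 + 13·2 + 6·4 + 5·3 = 107
D has the highest total.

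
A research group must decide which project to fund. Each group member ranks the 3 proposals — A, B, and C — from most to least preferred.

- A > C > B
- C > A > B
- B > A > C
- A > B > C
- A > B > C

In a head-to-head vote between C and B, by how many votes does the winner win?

Ballots ranking C above B: 2.
Ballots ranking B above C: 3.
B wins 3–2, a margin of 1.

1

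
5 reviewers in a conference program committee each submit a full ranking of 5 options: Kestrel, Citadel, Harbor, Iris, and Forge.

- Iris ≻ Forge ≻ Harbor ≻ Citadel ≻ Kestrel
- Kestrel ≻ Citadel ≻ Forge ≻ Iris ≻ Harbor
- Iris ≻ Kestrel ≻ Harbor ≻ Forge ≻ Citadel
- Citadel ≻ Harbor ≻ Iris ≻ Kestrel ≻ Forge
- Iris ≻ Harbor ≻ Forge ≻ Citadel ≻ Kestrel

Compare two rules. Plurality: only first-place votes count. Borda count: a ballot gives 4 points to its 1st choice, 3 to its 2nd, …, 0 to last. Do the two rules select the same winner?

Plurality first-place counts: Kestrel 1, Citadel 1, Harbor 0, Iris 3, Forge 0 → Iris.
Borda totals: Kestrel 8, Citadel 9, Harbor 10, Iris 15, Forge 8 → Iris.
The two rules agree on Iris.

Yes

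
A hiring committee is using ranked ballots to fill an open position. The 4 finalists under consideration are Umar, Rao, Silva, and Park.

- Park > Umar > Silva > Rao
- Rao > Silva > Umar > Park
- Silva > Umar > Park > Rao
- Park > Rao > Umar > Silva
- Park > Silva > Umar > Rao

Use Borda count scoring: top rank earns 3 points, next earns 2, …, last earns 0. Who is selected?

Borda scores:
  Umar: 2 + 1 + 2 + 1 + 1 = 7
  Rao: 0 + 3 + 0 + 2 + 0 = 5
  Silva: 1 + 2 + 3 + 0 + 2 = 8
  Park: 3 + 0 + 1 + 3 + 3 = 10
Park has the highest total.

Park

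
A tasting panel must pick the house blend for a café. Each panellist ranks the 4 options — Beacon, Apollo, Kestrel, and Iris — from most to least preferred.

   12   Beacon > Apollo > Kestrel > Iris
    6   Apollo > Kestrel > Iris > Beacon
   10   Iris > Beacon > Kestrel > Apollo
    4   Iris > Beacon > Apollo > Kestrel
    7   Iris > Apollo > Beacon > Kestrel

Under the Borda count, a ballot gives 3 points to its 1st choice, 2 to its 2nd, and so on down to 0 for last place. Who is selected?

Beacon

Borda scores:
  Beacon: 12·3 + 6·0 + 10·2 + 4·2 + 7·1 = 71
  Apollo: 12·2 + 6·3 + 10·0 + 4·1 + 7·2 = 60
  Kestrel: 12·1 + 6·2 + 10·1 + 4·0 + 7·0 = 34
  Iris: 12·0 + 6·1 + 10·3 + 4·3 + 7·3 = 69
Beacon has the highest total.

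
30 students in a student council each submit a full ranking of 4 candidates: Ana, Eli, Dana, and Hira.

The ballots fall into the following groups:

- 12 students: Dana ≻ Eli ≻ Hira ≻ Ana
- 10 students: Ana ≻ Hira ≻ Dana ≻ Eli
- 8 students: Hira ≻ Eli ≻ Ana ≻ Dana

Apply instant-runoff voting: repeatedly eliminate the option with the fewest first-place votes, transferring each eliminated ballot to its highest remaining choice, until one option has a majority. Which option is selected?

Round 1: Dana 12, Ana 10, Hira 8, Eli 0. Eli has the fewest and is eliminated.
Round 2: Dana 12, Ana 10, Hira 8. Hira has the fewest and is eliminated.
Round 3: Ana 18, Dana 12. Ana has a majority.

Ana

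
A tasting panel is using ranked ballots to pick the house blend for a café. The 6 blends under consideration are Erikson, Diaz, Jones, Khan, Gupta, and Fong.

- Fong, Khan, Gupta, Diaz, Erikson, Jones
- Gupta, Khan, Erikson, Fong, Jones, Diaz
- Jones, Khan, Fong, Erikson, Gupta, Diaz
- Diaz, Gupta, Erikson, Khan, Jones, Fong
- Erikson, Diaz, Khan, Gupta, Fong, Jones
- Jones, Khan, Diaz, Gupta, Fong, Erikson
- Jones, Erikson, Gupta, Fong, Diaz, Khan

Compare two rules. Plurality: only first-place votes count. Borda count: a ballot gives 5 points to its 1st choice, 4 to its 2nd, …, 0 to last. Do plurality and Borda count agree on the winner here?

Plurality first-place counts: Erikson 1, Diaz 1, Jones 3, Khan 0, Gupta 1, Fong 1 → Jones.
Borda totals: Erikson 18, Diaz 15, Jones 17, Khan 21, Gupta 20, Fong 14 → Khan.
The two rules disagree: plurality picks Jones, Borda picks Khan.

No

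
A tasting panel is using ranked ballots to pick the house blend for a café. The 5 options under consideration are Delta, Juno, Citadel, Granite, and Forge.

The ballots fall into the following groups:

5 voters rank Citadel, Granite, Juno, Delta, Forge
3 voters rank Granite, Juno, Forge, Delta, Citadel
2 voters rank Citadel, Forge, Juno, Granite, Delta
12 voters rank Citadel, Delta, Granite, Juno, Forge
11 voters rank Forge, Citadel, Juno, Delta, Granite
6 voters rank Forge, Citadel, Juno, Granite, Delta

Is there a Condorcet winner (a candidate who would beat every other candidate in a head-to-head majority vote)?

Head-to-head results (39 voters total):
Delta vs Juno: Juno wins 27–12.
Delta vs Citadel: Citadel wins 36–3.
Delta vs Granite: Delta wins 23–16.
Delta vs Forge: Forge wins 22–17.
Juno vs Citadel: Citadel wins 36–3.
Juno vs Granite: Granite wins 20–19.
Juno vs Forge: Juno wins 20–19.
Citadel vs Granite: Citadel wins 36–3.
Citadel vs Forge: Forge wins 20–19.
Granite vs Forge: Granite wins 20–19.
No candidate beats all others: Delta beats Granite beats Juno beats Delta, a majority cycle.

No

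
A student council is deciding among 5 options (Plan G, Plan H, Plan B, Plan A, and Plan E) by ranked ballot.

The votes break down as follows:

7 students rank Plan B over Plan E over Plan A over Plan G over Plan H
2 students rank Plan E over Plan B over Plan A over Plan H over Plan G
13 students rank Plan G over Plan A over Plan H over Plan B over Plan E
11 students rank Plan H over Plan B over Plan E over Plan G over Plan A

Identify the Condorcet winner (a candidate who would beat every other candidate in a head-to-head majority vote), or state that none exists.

Head-to-head results (33 voters total):
Plan G vs Plan H: Plan G wins 20–13.
Plan G vs Plan B: Plan B wins 20–13.
Plan G vs Plan A: Plan G wins 24–9.
Plan G vs Plan E: Plan E wins 20–13.
Plan H vs Plan B: Plan H wins 24–9.
Plan H vs Plan A: Plan A wins 22–11.
Plan H vs Plan E: Plan H wins 24–9.
Plan B vs Plan A: Plan B wins 20–13.
Plan B vs Plan E: Plan B wins 31–2.
Plan A vs Plan E: Plan E wins 20–13.
No candidate beats all others: Plan G beats Plan H beats Plan B beats Plan G, a majority cycle.

None — there is no Condorcet winner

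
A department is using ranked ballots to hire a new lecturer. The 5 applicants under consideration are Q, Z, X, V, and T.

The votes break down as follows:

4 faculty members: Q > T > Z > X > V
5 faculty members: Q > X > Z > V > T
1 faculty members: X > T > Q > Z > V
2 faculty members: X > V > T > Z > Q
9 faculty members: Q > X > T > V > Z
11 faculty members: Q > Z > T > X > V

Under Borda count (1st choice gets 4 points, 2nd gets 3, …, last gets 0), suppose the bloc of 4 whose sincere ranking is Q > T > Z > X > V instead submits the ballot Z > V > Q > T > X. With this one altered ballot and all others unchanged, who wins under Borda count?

Borda totals with the altered ballot: Q 110, Z 62, X 65, V 32, T 51.
The winner is unchanged: still Q.

Q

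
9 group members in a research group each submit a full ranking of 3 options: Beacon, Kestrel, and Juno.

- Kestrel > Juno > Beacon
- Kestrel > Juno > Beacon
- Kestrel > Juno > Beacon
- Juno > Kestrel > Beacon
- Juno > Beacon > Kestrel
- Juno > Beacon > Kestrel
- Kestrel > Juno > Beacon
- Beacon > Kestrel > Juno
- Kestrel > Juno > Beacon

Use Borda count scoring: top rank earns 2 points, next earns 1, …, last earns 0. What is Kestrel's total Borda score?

12

Borda scores:
  Beacon: 0 + 0 + 0 + 0 + 1 + 1 + 0 + 2 + 0 = 4
  Kestrel: 2 + 2 + 2 + 1 + 0 + 0 + 2 + 1 + 2 = 12
  Juno: 1 + 1 + 1 + 2 + 2 + 2 + 1 + 0 + 1 = 11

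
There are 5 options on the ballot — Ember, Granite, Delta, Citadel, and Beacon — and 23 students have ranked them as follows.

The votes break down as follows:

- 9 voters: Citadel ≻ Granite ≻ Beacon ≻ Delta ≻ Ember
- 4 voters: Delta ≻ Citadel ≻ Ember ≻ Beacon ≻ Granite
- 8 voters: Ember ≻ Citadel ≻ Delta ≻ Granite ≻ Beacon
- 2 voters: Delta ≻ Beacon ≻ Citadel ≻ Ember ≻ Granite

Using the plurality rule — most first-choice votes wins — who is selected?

First-place vote totals:
  Ember: 8
  Granite: 0
  Delta: 6
  Citadel: 9
  Beacon: 0
Citadel has the most first-place votes.

Citadel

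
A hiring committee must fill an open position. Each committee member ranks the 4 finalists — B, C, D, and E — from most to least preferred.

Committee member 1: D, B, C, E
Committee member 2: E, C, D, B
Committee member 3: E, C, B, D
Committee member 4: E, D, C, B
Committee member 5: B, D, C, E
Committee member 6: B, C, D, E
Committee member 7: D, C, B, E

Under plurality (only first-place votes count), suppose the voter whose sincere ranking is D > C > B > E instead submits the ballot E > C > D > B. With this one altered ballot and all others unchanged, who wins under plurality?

First-place totals with the altered ballot: B 2, C 0, D 1, E 4.
The winner is unchanged: still E.

E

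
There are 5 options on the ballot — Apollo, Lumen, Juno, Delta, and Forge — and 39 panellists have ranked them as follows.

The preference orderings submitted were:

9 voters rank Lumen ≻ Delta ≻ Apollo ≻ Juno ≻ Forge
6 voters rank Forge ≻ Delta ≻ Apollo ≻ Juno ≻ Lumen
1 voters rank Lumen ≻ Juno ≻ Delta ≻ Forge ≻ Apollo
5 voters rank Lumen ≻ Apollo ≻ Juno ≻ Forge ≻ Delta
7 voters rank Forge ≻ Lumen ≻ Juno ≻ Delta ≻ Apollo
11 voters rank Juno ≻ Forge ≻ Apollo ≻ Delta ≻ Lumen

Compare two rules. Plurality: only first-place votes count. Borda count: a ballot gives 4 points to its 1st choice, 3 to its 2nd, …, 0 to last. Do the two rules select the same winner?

No

Plurality first-place counts: Apollo 0, Lumen 15, Juno 11, Delta 0, Forge 13 → Lumen.
Borda totals: Apollo 67, Lumen 81, Juno 86, Delta 65, Forge 91 → Forge.
The two rules disagree: plurality picks Lumen, Borda picks Forge.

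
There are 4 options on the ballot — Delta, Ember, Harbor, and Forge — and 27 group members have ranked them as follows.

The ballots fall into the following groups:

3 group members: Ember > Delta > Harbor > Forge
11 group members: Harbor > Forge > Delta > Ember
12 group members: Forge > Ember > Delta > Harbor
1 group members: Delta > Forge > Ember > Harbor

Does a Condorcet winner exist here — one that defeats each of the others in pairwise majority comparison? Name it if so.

Head-to-head results (27 voters total):
Delta vs Ember: Ember wins 15–12.
Delta vs Harbor: Delta wins 16–11.
Delta vs Forge: Forge wins 23–4.
Ember vs Harbor: Ember wins 16–11.
Ember vs Forge: Forge wins 24–3.
Harbor vs Forge: Harbor wins 14–13.
No candidate beats all others: Delta beats Harbor beats Forge beats Delta, a majority cycle.

None — there is no Condorcet winner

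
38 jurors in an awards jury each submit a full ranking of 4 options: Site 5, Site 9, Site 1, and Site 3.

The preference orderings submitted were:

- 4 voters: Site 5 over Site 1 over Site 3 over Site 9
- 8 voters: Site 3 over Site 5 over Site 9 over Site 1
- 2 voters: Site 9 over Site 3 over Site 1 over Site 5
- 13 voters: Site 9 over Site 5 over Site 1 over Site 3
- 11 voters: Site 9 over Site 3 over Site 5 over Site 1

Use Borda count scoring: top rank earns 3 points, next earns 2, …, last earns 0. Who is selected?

Borda scores:
  Site 5: 4·3 + 8·2 + 2·0 + 13·2 + 11·1 = 65
  Site 9: 4·0 + 8·1 + 2·3 + 13·3 + 11·3 = 86
  Site 1: 4·2 + 8·0 + 2·1 + 13·1 + 11·0 = 23
  Site 3: 4·1 + 8·3 + 2·2 + 13·0 + 11·2 = 54
Site 9 has the highest total.

Site 9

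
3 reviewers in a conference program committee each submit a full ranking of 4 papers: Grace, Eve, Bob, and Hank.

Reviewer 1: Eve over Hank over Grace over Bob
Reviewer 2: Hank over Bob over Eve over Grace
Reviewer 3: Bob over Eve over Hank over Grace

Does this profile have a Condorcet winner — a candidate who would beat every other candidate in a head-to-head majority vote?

Head-to-head results (3 voters total):
Grace vs Eve: Eve wins 3–0.
Grace vs Bob: Bob wins 2–1.
Grace vs Hank: Hank wins 3–0.
Eve vs Bob: Bob wins 2–1.
Eve vs Hank: Eve wins 2–1.
Bob vs Hank: Hank wins 2–1.
No candidate beats all others: Eve beats Hank beats Bob beats Eve, a majority cycle.

No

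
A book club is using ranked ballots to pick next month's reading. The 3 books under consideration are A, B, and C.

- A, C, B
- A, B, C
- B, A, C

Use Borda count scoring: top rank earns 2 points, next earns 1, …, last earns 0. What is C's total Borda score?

1

Borda scores:
  A: 2 + 2 + 1 = 5
  B: 0 + 1 + 2 = 3
  C: 1 + 0 + 0 = 1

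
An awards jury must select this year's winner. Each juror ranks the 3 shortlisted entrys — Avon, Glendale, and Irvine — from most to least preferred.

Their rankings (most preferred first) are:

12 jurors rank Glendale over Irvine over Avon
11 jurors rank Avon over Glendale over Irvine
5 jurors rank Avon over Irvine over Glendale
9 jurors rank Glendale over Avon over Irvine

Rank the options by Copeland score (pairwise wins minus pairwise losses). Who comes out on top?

Glendale

Pairwise results:
  Avon vs Glendale: Glendale wins 21–16.
  Avon vs Irvine: Avon wins 25–12.
  Glendale vs Irvine: Glendale wins 32–5.
Copeland scores (wins − losses):
  Avon: 1 − 1 = 0
  Glendale: 2 − 0 = 2
  Irvine: 0 − 2 = -2
Glendale has the best Copeland score.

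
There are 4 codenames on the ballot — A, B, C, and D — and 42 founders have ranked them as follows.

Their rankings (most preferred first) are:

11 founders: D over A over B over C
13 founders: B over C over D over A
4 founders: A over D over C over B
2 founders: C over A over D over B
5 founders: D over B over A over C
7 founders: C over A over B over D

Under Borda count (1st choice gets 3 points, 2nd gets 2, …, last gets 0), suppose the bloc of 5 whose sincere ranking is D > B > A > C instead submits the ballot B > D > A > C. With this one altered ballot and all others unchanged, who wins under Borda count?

Borda totals with the altered ballot: A 57, B 72, C 57, D 66.
The switch changes the winner from D to B.

B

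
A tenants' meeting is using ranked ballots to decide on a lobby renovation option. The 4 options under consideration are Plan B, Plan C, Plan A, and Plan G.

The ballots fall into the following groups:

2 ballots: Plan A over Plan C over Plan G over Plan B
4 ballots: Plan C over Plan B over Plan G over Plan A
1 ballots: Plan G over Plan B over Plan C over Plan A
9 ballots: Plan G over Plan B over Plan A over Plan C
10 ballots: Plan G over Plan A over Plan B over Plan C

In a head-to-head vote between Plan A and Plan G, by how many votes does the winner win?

22

Ballots ranking Plan A above Plan G: 2.
Ballots ranking Plan G above Plan A: 4+1+9+10 = 24.
Plan G wins 24–2, a margin of 22.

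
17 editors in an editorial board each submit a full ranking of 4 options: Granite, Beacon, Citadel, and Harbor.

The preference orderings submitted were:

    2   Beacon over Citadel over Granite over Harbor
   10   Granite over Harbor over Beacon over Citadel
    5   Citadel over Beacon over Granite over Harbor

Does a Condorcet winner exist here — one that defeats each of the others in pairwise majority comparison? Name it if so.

Granite

Head-to-head results (17 voters total):
Granite vs Beacon: Granite wins 10–7.
Granite vs Citadel: Granite wins 10–7.
Granite vs Harbor: Granite wins 17–0.
Beacon vs Citadel: Beacon wins 12–5.
Beacon vs Harbor: Harbor wins 10–7.
Citadel vs Harbor: Harbor wins 10–7.
Granite beats each rival — Beacon (10–7), Citadel (10–7), Harbor (17–0) — so Granite is the Condorcet winner.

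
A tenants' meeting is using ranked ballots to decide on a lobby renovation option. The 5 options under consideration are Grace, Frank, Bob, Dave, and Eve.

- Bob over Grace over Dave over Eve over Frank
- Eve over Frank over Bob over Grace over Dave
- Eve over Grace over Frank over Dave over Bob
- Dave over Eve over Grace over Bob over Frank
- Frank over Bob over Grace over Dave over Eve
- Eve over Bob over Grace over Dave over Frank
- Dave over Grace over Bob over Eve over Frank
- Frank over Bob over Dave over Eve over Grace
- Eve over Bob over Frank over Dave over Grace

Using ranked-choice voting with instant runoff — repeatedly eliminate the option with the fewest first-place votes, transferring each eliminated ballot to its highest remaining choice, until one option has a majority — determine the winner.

Dave

Round 1: Eve 4, Frank 2, Dave 2, Bob 1, Grace 0. Grace has the fewest and is eliminated.
Round 2: Eve 4, Frank 2, Dave 2, Bob 1. Bob has the fewest and is eliminated.
Round 3: Eve 4, Dave 3, Frank 2. Frank has the fewest and is eliminated.
Round 4: Dave 5, Eve 4. Dave has a majority.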